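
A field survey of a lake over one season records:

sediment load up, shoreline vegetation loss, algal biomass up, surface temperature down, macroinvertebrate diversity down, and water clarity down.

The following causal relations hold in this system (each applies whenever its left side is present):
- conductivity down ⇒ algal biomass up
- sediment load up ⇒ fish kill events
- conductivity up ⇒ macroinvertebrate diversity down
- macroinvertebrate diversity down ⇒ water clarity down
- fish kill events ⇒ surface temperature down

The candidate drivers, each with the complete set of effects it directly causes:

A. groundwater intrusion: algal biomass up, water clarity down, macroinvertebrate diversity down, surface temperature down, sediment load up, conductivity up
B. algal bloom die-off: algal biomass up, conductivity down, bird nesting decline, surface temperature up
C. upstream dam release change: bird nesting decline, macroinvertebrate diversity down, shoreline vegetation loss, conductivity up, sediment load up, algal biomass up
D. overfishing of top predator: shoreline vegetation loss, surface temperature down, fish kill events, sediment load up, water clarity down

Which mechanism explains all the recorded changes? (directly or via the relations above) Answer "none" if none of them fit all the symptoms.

C

Checking each candidate against the observations:
(A) groundwater intrusion — sediment load up ✓; shoreline vegetation loss ✗; algal biomass up ✓; surface temperature down ✓; macroinvertebrate diversity down ✓; water clarity down ✓
(B) algal bloom die-off — sediment load up ✗; shoreline vegetation loss ✗; algal biomass up ✓; surface temperature down ✗; macroinvertebrate diversity down ✗; water clarity down ✗
(C) upstream dam release change — accounts for every observation (surface temperature down by sediment load up → fish kill events → surface temperature down)
(D) overfishing of top predator — sediment load up ✓; shoreline vegetation loss ✓; algal biomass up ✗; surface temperature down ✓; macroinvertebrate diversity down ✗; water clarity down ✓
(C) is the only candidate with no mismatches.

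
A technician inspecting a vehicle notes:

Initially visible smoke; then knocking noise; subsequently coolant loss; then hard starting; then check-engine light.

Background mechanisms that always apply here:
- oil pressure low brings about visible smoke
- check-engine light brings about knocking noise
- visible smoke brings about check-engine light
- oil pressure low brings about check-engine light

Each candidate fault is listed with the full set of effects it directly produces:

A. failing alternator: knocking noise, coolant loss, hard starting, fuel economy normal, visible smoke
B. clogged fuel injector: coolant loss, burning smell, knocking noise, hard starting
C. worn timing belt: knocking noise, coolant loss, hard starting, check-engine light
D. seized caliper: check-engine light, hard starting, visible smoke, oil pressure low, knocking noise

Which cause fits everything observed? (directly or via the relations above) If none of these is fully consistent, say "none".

A

Testing each hypothesis:
(A) failing alternator — visible smoke yes; knocking noise yes; coolant loss yes; hard starting yes; check-engine light yes (through visible smoke → check-engine light)
(B) clogged fuel injector — visible smoke NO; knocking noise yes; coolant loss yes; hard starting yes; check-engine light NO
(C) worn timing belt — visible smoke NO; knocking noise yes; coolant loss yes; hard starting yes; check-engine light yes
(D) seized caliper — visible smoke yes; knocking noise yes; coolant loss NO; hard starting yes; check-engine light yes
(A) is the only candidate with no mismatches.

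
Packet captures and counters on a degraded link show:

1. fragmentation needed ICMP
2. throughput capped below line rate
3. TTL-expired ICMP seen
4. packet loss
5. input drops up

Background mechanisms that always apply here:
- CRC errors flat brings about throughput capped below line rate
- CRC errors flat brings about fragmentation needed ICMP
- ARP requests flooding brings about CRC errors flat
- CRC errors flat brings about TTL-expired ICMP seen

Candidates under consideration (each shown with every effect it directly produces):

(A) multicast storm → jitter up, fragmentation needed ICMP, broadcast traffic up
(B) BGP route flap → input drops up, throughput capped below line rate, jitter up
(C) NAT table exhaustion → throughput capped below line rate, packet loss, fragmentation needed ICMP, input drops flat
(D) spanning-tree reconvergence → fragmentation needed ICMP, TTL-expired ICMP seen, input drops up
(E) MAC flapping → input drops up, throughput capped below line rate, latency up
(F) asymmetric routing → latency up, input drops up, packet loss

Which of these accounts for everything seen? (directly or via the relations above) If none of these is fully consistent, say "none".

none

Testing each hypothesis:
(A) multicast storm — does not account for throughput capped below line rate, TTL-expired ICMP seen, packet loss, input drops up
(B) BGP route flap — fragmentation needed ICMP ✗; throughput capped below line rate ✓; TTL-expired ICMP seen ✗; packet loss ✗; input drops up ✓
(C) NAT table exhaustion — fragmentation needed ICMP ✓; throughput capped below line rate ✓; TTL-expired ICMP seen ✗; packet loss ✓; input drops up ✗
(D) spanning-tree reconvergence — fragmentation needed ICMP ✓; throughput capped below line rate ✗; TTL-expired ICMP seen ✓; packet loss ✗; input drops up ✓
(E) MAC flapping — does not account for fragmentation needed ICMP, TTL-expired ICMP seen, packet loss
(F) asymmetric routing — does not account for fragmentation needed ICMP, throughput capped below line rate, TTL-expired ICMP seen
No candidate is consistent with all observations.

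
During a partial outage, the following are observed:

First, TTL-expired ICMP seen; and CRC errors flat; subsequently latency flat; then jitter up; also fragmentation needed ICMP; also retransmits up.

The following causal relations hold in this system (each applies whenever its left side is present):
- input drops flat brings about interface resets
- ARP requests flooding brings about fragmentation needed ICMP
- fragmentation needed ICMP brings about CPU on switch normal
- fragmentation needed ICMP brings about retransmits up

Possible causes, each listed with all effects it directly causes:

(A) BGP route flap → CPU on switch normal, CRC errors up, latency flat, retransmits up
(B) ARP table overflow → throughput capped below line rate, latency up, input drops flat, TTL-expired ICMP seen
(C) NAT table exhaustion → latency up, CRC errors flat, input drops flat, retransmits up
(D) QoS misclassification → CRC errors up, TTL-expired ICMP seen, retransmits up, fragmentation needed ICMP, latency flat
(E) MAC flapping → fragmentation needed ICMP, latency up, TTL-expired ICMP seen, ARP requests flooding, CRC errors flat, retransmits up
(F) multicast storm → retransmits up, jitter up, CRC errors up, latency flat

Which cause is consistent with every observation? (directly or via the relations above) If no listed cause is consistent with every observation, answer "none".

none

Per-candidate check:
(A) BGP route flap — TTL-expired ICMP seen ✗; CRC errors flat ✗; latency flat ✓; jitter up ✗; fragmentation needed ICMP ✗; retransmits up ✓
(B) ARP table overflow — TTL-expired ICMP seen ✓; CRC errors flat ✗; latency flat ✗; jitter up ✗; fragmentation needed ICMP ✗; retransmits up ✗
(C) NAT table exhaustion — fails on TTL-expired ICMP seen, latency flat, jitter up, fragmentation needed ICMP (predicts latency up, not latency flat)
(D) QoS misclassification — fails on CRC errors flat, jitter up (predicts CRC errors up, not CRC errors flat)
(E) MAC flapping — TTL-expired ICMP seen ✓; CRC errors flat ✓; latency flat ✗; jitter up ✗; fragmentation needed ICMP ✓; retransmits up ✓
(F) multicast storm — TTL-expired ICMP seen ✗; CRC errors flat ✗; latency flat ✓; jitter up ✓; fragmentation needed ICMP ✗; retransmits up ✓
Every candidate fails on at least one observation.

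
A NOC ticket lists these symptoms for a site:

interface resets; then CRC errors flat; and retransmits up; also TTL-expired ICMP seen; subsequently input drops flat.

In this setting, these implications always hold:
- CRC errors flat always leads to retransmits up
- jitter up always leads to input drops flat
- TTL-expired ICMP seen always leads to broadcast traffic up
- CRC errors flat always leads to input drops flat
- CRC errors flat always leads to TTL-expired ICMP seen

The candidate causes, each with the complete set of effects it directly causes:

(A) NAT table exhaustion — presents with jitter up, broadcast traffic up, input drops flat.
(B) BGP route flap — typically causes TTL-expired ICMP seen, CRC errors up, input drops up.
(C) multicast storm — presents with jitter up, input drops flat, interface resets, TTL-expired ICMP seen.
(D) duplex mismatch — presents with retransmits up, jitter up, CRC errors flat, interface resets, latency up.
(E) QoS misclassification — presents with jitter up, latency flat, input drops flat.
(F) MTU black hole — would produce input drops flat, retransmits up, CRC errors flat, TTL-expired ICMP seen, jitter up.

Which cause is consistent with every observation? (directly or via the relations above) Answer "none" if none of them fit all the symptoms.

Testing each hypothesis:
(A) NAT table exhaustion — interface resets NO; CRC errors flat NO; retransmits up NO; TTL-expired ICMP seen NO; input drops flat yes
(B) BGP route flap — interface resets NO; CRC errors flat NO; retransmits up NO; TTL-expired ICMP seen yes; input drops flat NO
(C) multicast storm — interface resets yes; CRC errors flat NO; retransmits up NO; TTL-expired ICMP seen yes; input drops flat yes
(D) duplex mismatch — interface resets yes; CRC errors flat yes; retransmits up yes; TTL-expired ICMP seen yes (through CRC errors flat → TTL-expired ICMP seen); input drops flat yes (through jitter up → input drops flat)
(E) QoS misclassification — interface resets NO; CRC errors flat NO; retransmits up NO; TTL-expired ICMP seen NO; input drops flat yes
(F) MTU black hole — does not account for interface resets
(D) alone accounts for all the evidence.

D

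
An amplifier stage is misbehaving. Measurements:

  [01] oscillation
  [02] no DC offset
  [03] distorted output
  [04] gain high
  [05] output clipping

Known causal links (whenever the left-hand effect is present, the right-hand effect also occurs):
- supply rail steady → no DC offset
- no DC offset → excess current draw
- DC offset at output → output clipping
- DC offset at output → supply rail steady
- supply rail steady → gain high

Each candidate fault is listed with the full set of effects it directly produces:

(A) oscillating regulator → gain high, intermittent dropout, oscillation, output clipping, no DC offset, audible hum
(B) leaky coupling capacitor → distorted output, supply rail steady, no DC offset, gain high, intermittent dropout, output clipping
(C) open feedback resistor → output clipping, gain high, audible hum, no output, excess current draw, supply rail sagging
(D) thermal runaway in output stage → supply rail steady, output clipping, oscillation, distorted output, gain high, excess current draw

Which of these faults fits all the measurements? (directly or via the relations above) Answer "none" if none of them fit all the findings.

D

Checking each candidate against the observations:
(A) oscillating regulator — does not account for distorted output
(B) leaky coupling capacitor — does not account for oscillation
(C) open feedback resistor — does not account for oscillation, no DC offset, distorted output
(D) thermal runaway in output stage — accounts for every observation (no DC offset by supply rail steady → no DC offset)
(D) is the only candidate with no mismatches.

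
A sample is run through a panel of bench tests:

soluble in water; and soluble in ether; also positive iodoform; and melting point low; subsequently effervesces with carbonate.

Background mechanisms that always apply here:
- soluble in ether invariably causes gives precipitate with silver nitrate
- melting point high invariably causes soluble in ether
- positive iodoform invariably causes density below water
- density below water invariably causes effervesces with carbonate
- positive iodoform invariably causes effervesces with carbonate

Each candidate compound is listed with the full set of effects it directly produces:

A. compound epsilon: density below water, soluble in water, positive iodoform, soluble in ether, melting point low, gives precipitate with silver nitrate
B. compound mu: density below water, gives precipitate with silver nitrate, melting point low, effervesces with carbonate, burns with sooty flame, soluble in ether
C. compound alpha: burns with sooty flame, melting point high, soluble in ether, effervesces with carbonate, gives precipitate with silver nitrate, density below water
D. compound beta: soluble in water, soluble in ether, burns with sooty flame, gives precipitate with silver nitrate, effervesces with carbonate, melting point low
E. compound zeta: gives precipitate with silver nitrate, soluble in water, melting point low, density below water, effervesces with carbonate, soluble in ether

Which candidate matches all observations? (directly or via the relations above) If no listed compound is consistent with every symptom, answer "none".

A

Testing each hypothesis:
(A) compound epsilon — accounts for every observation (effervesces with carbonate through positive iodoform → effervesces with carbonate)
(B) compound mu — does not account for soluble in water, positive iodoform
(C) compound alpha — soluble in water NO; soluble in ether yes; positive iodoform NO; melting point low NO; effervesces with carbonate yes
(D) compound beta — soluble in water yes; soluble in ether yes; positive iodoform NO; melting point low yes; effervesces with carbonate yes
(E) compound zeta — does not account for positive iodoform
Only (A) is consistent with every observation.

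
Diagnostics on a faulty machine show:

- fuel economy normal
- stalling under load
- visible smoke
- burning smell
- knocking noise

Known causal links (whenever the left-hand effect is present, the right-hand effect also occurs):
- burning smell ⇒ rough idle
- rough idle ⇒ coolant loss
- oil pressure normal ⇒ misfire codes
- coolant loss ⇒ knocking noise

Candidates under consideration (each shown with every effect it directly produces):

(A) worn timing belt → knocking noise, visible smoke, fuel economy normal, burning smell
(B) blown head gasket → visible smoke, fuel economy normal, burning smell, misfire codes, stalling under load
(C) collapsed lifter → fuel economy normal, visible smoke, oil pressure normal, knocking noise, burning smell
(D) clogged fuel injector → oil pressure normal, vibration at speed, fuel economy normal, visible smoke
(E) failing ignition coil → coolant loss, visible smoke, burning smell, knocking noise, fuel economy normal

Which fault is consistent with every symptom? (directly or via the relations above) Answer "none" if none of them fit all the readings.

Testing each hypothesis:
(A) worn timing belt — fuel economy normal +; stalling under load -; visible smoke +; burning smell +; knocking noise +
(B) blown head gasket — fuel economy normal +; stalling under load +; visible smoke +; burning smell +; knocking noise + (through burning smell → rough idle → coolant loss → knocking noise)
(C) collapsed lifter — fuel economy normal +; stalling under load -; visible smoke +; burning smell +; knocking noise +
(D) clogged fuel injector — fuel economy normal +; stalling under load -; visible smoke +; burning smell -; knocking noise -
(E) failing ignition coil — fuel economy normal +; stalling under load -; visible smoke +; burning smell +; knocking noise +
(B) is the only candidate with no mismatches.

B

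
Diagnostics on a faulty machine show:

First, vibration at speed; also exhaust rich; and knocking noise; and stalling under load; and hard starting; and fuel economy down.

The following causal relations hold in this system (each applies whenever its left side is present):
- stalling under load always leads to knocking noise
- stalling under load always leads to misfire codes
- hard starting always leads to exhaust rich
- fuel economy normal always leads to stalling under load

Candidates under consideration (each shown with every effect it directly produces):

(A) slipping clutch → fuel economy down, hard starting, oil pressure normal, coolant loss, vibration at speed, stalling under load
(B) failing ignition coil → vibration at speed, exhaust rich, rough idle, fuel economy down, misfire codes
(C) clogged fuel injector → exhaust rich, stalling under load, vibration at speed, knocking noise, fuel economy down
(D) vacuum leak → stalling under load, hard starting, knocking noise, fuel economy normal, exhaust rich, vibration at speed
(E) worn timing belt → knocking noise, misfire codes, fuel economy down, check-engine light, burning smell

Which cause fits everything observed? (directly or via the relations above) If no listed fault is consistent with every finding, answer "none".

A

Checking each candidate against the observations:
(A) slipping clutch — accounts for every observation (exhaust rich through hard starting → exhaust rich)
(B) failing ignition coil — vibration at speed ✓; exhaust rich ✓; knocking noise ✗; stalling under load ✗; hard starting ✗; fuel economy down ✓
(C) clogged fuel injector — vibration at speed ✓; exhaust rich ✓; knocking noise ✓; stalling under load ✓; hard starting ✗; fuel economy down ✓
(D) vacuum leak — fails on fuel economy down (predicts fuel economy normal, not fuel economy down)
(E) worn timing belt — vibration at speed ✗; exhaust rich ✗; knocking noise ✓; stalling under load ✗; hard starting ✗; fuel economy down ✓
(A) is the only candidate with no mismatches.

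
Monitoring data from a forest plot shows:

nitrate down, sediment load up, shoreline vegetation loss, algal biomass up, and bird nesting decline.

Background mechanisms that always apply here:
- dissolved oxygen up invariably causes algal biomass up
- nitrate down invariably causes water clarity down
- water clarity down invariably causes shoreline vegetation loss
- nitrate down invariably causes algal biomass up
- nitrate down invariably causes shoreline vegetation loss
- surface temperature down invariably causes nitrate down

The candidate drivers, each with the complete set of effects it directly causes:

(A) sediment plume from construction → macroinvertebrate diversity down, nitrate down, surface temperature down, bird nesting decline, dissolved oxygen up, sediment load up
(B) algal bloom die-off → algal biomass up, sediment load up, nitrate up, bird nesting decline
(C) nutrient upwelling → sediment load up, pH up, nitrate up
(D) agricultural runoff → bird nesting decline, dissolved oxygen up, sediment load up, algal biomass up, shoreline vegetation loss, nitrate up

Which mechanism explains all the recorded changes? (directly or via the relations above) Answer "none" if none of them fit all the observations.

A

Per-candidate check:
(A) sediment plume from construction — nitrate down ✓; sediment load up ✓; shoreline vegetation loss ✓ (by nitrate down → shoreline vegetation loss); algal biomass up ✓ (by nitrate down → algal biomass up); bird nesting decline ✓
(B) algal bloom die-off — nitrate down ✗; sediment load up ✓; shoreline vegetation loss ✗; algal biomass up ✓; bird nesting decline ✓
(C) nutrient upwelling — fails on nitrate down, shoreline vegetation loss, algal biomass up, bird nesting decline (predicts nitrate up, not nitrate down)
(D) agricultural runoff — nitrate down ✗; sediment load up ✓; shoreline vegetation loss ✓; algal biomass up ✓; bird nesting decline ✓
(A) is the only candidate with no mismatches.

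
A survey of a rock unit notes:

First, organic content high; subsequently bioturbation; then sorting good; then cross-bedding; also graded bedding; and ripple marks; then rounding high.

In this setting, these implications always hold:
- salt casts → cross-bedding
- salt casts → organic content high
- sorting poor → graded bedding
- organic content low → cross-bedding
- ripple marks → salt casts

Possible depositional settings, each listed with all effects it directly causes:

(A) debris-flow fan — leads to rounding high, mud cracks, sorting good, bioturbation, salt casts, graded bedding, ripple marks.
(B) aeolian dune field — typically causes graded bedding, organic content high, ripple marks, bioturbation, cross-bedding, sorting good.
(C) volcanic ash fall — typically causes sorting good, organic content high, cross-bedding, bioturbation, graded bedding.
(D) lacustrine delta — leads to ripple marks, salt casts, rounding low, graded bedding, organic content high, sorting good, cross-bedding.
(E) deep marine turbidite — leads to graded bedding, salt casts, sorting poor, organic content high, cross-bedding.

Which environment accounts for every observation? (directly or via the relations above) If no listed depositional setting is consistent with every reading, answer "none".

Per-candidate check:
(A) debris-flow fan — organic content high yes (by salt casts → organic content high); bioturbation yes; sorting good yes; cross-bedding yes (by salt casts → cross-bedding); graded bedding yes; ripple marks yes; rounding high yes
(B) aeolian dune field — does not account for rounding high
(C) volcanic ash fall — organic content high yes; bioturbation yes; sorting good yes; cross-bedding yes; graded bedding yes; ripple marks NO; rounding high NO
(D) lacustrine delta — fails on bioturbation, rounding high (predicts rounding low, not rounding high)
(E) deep marine turbidite — organic content high yes; bioturbation NO; sorting good NO; cross-bedding yes; graded bedding yes; ripple marks NO; rounding high NO
(A) is the only candidate with no mismatches.

A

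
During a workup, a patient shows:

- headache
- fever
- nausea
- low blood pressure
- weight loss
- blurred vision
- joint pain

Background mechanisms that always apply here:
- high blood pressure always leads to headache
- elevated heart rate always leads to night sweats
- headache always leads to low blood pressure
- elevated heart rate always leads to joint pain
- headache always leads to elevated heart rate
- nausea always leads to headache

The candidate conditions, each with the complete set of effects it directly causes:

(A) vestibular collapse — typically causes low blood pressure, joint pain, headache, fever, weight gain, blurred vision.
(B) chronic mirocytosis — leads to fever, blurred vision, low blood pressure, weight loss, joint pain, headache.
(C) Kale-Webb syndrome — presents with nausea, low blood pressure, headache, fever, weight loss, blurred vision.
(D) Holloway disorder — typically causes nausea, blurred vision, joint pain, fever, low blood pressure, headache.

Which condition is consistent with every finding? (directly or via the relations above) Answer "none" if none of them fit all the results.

For each candidate, compare predicted effects to what was observed:
(A) vestibular collapse — headache +; fever +; nausea -; low blood pressure +; weight loss -; blurred vision +; joint pain +
(B) chronic mirocytosis — does not account for nausea
(C) Kale-Webb syndrome — headache +; fever +; nausea +; low blood pressure +; weight loss +; blurred vision +; joint pain + (through headache → elevated heart rate → joint pain)
(D) Holloway disorder — does not account for weight loss
(C) is the only candidate with no mismatches.

C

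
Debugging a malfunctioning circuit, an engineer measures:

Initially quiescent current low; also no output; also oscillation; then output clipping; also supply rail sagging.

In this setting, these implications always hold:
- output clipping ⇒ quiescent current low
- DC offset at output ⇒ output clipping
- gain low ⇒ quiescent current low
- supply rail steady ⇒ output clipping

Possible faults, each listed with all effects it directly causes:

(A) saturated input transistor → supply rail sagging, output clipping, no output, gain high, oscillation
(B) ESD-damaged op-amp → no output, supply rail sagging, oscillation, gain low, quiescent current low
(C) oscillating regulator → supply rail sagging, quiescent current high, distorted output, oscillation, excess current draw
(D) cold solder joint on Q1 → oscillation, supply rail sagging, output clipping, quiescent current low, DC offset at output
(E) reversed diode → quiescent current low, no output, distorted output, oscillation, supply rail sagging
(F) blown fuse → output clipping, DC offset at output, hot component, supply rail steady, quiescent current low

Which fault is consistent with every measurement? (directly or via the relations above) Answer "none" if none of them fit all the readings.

A

For each candidate, compare predicted effects to what was observed:
(A) saturated input transistor — quiescent current low yes (through output clipping → quiescent current low); no output yes; oscillation yes; output clipping yes; supply rail sagging yes
(B) ESD-damaged op-amp — does not account for output clipping
(C) oscillating regulator — fails on quiescent current low, no output, output clipping (predicts quiescent current high, not quiescent current low)
(D) cold solder joint on Q1 — quiescent current low yes; no output NO; oscillation yes; output clipping yes; supply rail sagging yes
(E) reversed diode — does not account for output clipping
(F) blown fuse — quiescent current low yes; no output NO; oscillation NO; output clipping yes; supply rail sagging NO
(A) is the only candidate with no mismatches.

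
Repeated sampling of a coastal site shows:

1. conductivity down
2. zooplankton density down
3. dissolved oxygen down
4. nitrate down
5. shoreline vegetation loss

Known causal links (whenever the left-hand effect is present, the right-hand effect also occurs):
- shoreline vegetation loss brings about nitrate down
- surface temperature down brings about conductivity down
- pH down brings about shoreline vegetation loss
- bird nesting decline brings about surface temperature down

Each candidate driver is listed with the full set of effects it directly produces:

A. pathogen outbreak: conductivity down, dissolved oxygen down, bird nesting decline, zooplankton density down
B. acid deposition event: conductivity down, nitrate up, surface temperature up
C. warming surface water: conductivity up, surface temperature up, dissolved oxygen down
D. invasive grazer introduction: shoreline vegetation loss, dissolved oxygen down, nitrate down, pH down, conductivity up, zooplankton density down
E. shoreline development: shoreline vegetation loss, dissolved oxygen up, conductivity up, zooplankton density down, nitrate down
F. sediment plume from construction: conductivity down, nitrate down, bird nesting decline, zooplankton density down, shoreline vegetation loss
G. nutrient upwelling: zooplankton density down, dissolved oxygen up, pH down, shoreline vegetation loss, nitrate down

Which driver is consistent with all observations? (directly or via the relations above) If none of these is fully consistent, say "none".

For each candidate, compare predicted effects to what was observed:
(A) pathogen outbreak — conductivity down match; zooplankton density down match; dissolved oxygen down match; nitrate down miss; shoreline vegetation loss miss
(B) acid deposition event — conductivity down match; zooplankton density down miss; dissolved oxygen down miss; nitrate down miss; shoreline vegetation loss miss
(C) warming surface water — fails on conductivity down, zooplankton density down, nitrate down, shoreline vegetation loss (predicts conductivity up, not conductivity down)
(D) invasive grazer introduction — fails on conductivity down (predicts conductivity up, not conductivity down)
(E) shoreline development — fails on conductivity down, dissolved oxygen down (predicts conductivity up, not conductivity down; predicts dissolved oxygen up, not dissolved oxygen down)
(F) sediment plume from construction — conductivity down match; zooplankton density down match; dissolved oxygen down miss; nitrate down match; shoreline vegetation loss match
(G) nutrient upwelling — fails on conductivity down, dissolved oxygen down (predicts dissolved oxygen up, not dissolved oxygen down)
Every candidate fails on at least one observation.

none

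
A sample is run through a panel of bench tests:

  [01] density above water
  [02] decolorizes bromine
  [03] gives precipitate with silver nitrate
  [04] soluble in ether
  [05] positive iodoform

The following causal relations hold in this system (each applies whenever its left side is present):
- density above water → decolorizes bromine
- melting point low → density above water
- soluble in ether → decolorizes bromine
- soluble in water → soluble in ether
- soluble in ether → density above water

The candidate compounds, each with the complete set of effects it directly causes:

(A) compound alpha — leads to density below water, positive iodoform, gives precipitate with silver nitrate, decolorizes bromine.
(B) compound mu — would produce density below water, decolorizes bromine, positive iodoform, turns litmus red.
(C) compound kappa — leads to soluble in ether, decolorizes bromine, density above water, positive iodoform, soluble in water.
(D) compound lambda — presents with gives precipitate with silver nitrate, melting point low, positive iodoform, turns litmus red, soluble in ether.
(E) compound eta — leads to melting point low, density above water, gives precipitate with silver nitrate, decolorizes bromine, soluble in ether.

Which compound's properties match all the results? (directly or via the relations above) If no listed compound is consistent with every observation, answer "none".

Testing each hypothesis:
(A) compound alpha — density above water NO; decolorizes bromine yes; gives precipitate with silver nitrate yes; soluble in ether NO; positive iodoform yes
(B) compound mu — fails on density above water, gives precipitate with silver nitrate, soluble in ether (predicts density below water, not density above water)
(C) compound kappa — density above water yes; decolorizes bromine yes; gives precipitate with silver nitrate NO; soluble in ether yes; positive iodoform yes
(D) compound lambda — density above water yes (by soluble in ether → density above water); decolorizes bromine yes (by soluble in ether → decolorizes bromine); gives precipitate with silver nitrate yes; soluble in ether yes; positive iodoform yes
(E) compound eta — density above water yes; decolorizes bromine yes; gives precipitate with silver nitrate yes; soluble in ether yes; positive iodoform NO
Only (D) is consistent with every observation.

D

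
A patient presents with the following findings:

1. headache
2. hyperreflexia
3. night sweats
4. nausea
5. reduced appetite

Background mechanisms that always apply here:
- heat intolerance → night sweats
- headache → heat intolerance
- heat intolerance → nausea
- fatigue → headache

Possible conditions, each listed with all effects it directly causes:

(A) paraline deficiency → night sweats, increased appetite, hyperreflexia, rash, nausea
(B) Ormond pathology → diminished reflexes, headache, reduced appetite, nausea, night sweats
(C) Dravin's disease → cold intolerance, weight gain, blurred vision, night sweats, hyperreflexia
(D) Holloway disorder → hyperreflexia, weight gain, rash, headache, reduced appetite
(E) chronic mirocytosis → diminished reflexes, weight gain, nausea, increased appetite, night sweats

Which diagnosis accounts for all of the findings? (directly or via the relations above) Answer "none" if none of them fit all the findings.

D

Per-candidate check:
(A) paraline deficiency — headache ✗; hyperreflexia ✓; night sweats ✓; nausea ✓; reduced appetite ✗
(B) Ormond pathology — fails on hyperreflexia (predicts diminished reflexes, not hyperreflexia)
(C) Dravin's disease — does not account for headache, nausea, reduced appetite
(D) Holloway disorder — headache ✓; hyperreflexia ✓; night sweats ✓ (by headache → heat intolerance → night sweats); nausea ✓ (by headache → heat intolerance → nausea); reduced appetite ✓
(E) chronic mirocytosis — fails on headache, hyperreflexia, reduced appetite (predicts diminished reflexes, not hyperreflexia; predicts increased appetite, not reduced appetite)
Only (D) is consistent with every observation.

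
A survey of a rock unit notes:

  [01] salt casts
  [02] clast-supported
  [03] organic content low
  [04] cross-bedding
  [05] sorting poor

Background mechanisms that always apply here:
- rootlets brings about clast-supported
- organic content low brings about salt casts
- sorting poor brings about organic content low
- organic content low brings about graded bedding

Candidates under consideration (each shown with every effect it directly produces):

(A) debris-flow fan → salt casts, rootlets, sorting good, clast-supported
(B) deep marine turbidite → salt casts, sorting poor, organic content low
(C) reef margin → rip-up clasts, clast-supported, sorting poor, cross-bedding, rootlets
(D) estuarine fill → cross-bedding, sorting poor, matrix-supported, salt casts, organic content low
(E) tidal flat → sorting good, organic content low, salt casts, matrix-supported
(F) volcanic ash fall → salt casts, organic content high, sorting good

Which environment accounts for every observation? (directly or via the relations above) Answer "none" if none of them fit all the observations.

Testing each hypothesis:
(A) debris-flow fan — fails on organic content low, cross-bedding, sorting poor (predicts sorting good, not sorting poor)
(B) deep marine turbidite — salt casts match; clast-supported miss; organic content low match; cross-bedding miss; sorting poor match
(C) reef margin — accounts for every observation (salt casts through sorting poor → organic content low → salt casts)
(D) estuarine fill — salt casts match; clast-supported miss; organic content low match; cross-bedding match; sorting poor match
(E) tidal flat — salt casts match; clast-supported miss; organic content low match; cross-bedding miss; sorting poor miss
(F) volcanic ash fall — fails on clast-supported, organic content low, cross-bedding, sorting poor (predicts organic content high, not organic content low; predicts sorting good, not sorting poor)
Only (C) is consistent with every observation.

C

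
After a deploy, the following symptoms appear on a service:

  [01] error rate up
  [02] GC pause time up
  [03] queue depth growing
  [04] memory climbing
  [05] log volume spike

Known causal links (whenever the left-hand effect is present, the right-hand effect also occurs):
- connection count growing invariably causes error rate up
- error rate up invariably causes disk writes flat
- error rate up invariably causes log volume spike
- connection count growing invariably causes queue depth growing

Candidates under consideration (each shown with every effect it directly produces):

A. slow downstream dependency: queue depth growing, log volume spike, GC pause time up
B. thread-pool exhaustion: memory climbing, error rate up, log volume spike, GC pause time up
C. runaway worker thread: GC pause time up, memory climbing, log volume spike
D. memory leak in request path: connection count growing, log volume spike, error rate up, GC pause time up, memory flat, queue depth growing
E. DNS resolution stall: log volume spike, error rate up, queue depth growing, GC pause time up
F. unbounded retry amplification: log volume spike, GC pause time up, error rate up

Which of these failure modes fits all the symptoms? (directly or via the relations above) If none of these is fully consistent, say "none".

none

Per-candidate check:
(A) slow downstream dependency — does not account for error rate up, memory climbing
(B) thread-pool exhaustion — does not account for queue depth growing
(C) runaway worker thread — error rate up ✗; GC pause time up ✓; queue depth growing ✗; memory climbing ✓; log volume spike ✓
(D) memory leak in request path — fails on memory climbing (predicts memory flat, not memory climbing)
(E) DNS resolution stall — does not account for memory climbing
(F) unbounded retry amplification — error rate up ✓; GC pause time up ✓; queue depth growing ✗; memory climbing ✗; log volume spike ✓
None of the listed candidates fits everything.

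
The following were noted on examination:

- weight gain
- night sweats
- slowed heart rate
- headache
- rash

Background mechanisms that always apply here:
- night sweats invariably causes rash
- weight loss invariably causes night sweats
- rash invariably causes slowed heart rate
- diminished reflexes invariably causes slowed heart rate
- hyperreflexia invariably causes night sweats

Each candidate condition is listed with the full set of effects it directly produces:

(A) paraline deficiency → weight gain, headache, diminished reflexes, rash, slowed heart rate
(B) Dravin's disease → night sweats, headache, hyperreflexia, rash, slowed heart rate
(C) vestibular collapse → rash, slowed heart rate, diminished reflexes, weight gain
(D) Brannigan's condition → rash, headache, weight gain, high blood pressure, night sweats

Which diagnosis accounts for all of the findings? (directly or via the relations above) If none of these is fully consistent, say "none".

Checking each candidate against the observations:
(A) paraline deficiency — does not account for night sweats
(B) Dravin's disease — weight gain -; night sweats +; slowed heart rate +; headache +; rash +
(C) vestibular collapse — does not account for night sweats, headache
(D) Brannigan's condition — weight gain +; night sweats +; slowed heart rate + (by rash → slowed heart rate); headache +; rash +
Only (D) is consistent with every observation.

D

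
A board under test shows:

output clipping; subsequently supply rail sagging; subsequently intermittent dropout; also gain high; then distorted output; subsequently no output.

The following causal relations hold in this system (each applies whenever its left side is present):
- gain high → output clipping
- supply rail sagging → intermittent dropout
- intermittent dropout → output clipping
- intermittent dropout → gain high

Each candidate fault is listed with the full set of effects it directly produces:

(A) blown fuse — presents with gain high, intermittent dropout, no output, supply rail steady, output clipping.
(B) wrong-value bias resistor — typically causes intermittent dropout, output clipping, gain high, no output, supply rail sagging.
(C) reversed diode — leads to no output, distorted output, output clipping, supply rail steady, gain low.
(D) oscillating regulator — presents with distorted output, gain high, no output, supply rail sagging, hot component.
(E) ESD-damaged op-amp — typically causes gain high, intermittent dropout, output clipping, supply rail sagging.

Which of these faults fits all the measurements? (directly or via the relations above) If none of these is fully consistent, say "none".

D

Per-candidate check:
(A) blown fuse — fails on supply rail sagging, distorted output (predicts supply rail steady, not supply rail sagging)
(B) wrong-value bias resistor — does not account for distorted output
(C) reversed diode — output clipping match; supply rail sagging miss; intermittent dropout miss; gain high miss; distorted output match; no output match
(D) oscillating regulator — output clipping match (via gain high → output clipping); supply rail sagging match; intermittent dropout match (via supply rail sagging → intermittent dropout); gain high match; distorted output match; no output match
(E) ESD-damaged op-amp — output clipping match; supply rail sagging match; intermittent dropout match; gain high match; distorted output miss; no output miss
(D) alone accounts for all the evidence.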